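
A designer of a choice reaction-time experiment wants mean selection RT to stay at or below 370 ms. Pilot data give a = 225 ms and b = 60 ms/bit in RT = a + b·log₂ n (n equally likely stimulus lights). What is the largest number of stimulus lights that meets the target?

60·log₂ n ≤ 370 − 225 = 145, giving log₂ n ≤ 2.4167 and n ≤ 5.339. The largest whole number is 5.

5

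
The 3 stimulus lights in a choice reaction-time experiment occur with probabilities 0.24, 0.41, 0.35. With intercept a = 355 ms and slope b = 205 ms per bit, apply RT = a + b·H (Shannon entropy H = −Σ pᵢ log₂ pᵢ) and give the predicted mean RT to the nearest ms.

H = 0.24·log₂(1/0.24) + 0.41·log₂(1/0.41) + 0.35·log₂(1/0.35) = 1.5516 bits.
RT = 355 + 205 × 1.5516 = 673.08 ms.

673 ms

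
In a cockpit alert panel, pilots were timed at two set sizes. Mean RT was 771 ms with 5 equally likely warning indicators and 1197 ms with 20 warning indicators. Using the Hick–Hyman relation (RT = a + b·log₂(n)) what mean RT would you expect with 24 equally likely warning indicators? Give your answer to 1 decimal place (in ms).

1253.0 ms

With log₂ n on the abscissa the relation is linear; from the two conditions:
  b = (1197 − 771) / (log₂ 20 − log₂ 5) = 426 / (4.3219 − 2.3219) = 213.000 ms/bit
  a = 771 − 213.000 × 2.3219 = 276.429 ms
Then RT(24) = 276.429 + 213.000 × log₂ 24 = 276.429 + 213.000 × 4.5850 ≈ 1253.026 ms.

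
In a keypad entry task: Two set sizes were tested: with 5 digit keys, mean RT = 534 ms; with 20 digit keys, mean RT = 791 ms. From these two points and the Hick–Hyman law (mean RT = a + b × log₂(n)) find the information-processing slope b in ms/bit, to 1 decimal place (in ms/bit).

The slope on a log₂ axis is (791 − 534) / (4.3219 − 2.3219) = 128.500 ms/bit.

128.5 ms/bit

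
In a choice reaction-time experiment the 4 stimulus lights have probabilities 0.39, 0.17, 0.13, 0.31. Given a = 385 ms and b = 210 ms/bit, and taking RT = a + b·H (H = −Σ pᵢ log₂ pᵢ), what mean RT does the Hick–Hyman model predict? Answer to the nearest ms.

778 ms

H = 0.39·log₂(1/0.39) + 0.17·log₂(1/0.17) + 0.13·log₂(1/0.13) + 0.31·log₂(1/0.31) = 1.8708 bits.
RT = 385 + 210 × 1.8708 = 777.87 ms.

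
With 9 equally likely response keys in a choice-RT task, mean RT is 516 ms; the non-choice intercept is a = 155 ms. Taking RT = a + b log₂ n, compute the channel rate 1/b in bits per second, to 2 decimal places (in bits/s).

Choice component = 516 − 155 = 361 ms over log₂(9) = 3.1699 bits.
b = 361 / 3.1699 = 113.883 ms/bit, so 1/b = 8.781 bits/s.

8.78 bits/s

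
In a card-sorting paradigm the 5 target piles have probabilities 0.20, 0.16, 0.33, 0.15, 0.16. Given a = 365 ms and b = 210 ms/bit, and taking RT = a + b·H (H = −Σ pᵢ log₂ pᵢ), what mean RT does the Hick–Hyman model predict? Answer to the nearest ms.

837 ms

H = 0.20·log₂(1/0.20) + 0.16·log₂(1/0.16) + 0.33·log₂(1/0.33) + 0.15·log₂(1/0.15) + 0.16·log₂(1/0.16) = 2.2488 bits.
RT = 365 + 210 × 2.2488 = 837.25 ms.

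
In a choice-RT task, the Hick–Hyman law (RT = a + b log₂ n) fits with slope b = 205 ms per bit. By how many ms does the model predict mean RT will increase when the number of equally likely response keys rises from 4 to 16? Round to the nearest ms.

410 ms

Only the slope matters, since a is common to both: ΔRT = b·log₂(n₂/n₁).
log₂(16) − log₂(4) = log₂(16/4) = log₂(4) = 2.
ΔRT = 205 × 2.0000 = 410.000 ms.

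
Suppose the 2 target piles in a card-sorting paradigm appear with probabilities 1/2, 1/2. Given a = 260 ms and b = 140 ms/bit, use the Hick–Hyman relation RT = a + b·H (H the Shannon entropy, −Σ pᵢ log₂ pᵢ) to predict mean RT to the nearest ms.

400 ms

Each term −pᵢ log₂ pᵢ: 0.5·1 + 0.5·1; summed, H = 1.000 bits.
Mean RT = a + bH = 260 + 140·1.000 = 400.00 ms.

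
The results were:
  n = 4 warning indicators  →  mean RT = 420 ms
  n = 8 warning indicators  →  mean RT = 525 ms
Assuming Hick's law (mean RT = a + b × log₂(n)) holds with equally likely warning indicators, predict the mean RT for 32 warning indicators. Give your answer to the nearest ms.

Solve the two-equation system in a and b:
  b = (525 − 420) / (log₂ 8 − log₂ 4) = 105 / (3 − 2) = 105 ms/bit
  a = 420 − 105 × 2 = 210 ms
Then RT(32) = 210 + 105 × log₂ 32 = 210 + 105 × 5 ≈ 735.000 ms.

735 ms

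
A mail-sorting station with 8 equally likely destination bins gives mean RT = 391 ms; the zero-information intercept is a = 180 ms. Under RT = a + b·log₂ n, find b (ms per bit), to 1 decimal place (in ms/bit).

b = (391 − 180) / log₂(8) = 211 / 3 = 70.333 ms/bit.

70.3 ms/bit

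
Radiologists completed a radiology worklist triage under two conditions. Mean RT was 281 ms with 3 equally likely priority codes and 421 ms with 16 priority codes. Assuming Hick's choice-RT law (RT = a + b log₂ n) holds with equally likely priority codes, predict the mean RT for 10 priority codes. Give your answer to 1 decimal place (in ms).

381.7 ms

With log₂ n on the abscissa the relation is linear; from the two conditions:
  b = (421 − 281) / (log₂ 16 − log₂ 3) = 140 / (4 − 1.5850) = 57.970 ms/bit
  a = 281 − 57.970 × 1.5850 = 189.120 ms
Then RT(10) = 189.120 + 57.970 × log₂ 10 = 189.120 + 57.970 × 3.3219 ≈ 381.692 ms.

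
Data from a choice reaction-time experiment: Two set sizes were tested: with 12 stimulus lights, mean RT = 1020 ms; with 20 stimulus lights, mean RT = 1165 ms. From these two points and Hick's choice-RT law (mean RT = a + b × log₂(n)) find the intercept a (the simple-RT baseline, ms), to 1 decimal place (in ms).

The slope on a log₂ axis is (1165 − 1020) / (4.3219 − 3.5850) = 196.753 ms/bit.
a = RT₁ − b·log₂ n₁ = 1020 − 196.753 × 3.5850 = 314.649 ms.

314.6 ms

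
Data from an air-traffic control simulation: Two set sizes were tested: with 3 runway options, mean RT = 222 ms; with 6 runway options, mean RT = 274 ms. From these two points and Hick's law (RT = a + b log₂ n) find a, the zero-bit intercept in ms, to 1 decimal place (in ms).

139.6 ms

The slope on a log₂ axis is (274 − 222) / (2.5850 − 1.5850) = 52.000 ms/bit.
a = RT₁ − b·log₂ n₁ = 222 − 52.000 × 1.5850 = 139.582 ms.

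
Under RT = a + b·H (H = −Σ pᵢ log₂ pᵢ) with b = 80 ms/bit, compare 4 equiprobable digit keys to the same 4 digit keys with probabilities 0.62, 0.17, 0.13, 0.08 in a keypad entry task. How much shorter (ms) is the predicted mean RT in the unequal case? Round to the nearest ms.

37 ms

Equiprobable entropy H₀ = log₂ 4 = 2.0000 bits.
Skewed entropy H = −Σ pᵢ log₂ pᵢ = 1.5363 bits.
ΔRT = b·(H₀ − H) = 80 × 0.4637 = 37.09 ms.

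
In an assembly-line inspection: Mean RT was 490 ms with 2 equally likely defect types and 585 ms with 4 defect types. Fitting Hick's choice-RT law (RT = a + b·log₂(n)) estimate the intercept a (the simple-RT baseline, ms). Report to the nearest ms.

395 ms

The slope on a log₂ axis is (585 − 490) / (2 − 1) = 95 ms/bit.
Intercept: a = 490 − 95·log₂(2) = 395.000 ms.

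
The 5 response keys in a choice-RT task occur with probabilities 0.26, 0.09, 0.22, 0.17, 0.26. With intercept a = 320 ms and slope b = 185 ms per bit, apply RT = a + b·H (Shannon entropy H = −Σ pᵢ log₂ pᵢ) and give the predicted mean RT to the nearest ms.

H = 0.26·log₂(1/0.26) + 0.09·log₂(1/0.09) + 0.22·log₂(1/0.22) + 0.17·log₂(1/0.17) + 0.26·log₂(1/0.26) = 2.2384 bits.
RT = 320 + 185 × 2.2384 = 734.10 ms.

734 ms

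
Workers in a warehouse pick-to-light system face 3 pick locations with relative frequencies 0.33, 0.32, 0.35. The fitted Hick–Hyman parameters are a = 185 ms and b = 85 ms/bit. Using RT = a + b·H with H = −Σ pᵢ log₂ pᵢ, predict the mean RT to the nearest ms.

320 ms

H = 0.33·log₂(1/0.33) + 0.32·log₂(1/0.32) + 0.35·log₂(1/0.35) = 1.5840 bits.
RT = 185 + 85 × 1.5840 = 319.64 ms.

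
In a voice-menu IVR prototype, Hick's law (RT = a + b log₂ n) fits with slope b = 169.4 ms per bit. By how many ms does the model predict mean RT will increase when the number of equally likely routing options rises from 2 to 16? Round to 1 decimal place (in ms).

508.2 ms

Only the slope matters, since a is common to both: ΔRT = b·log₂(n₂/n₁).
log₂(16) − log₂(2) = log₂(16/2) = log₂(8) = 3.
ΔRT = 169.4 × 3.0000 = 508.200 ms.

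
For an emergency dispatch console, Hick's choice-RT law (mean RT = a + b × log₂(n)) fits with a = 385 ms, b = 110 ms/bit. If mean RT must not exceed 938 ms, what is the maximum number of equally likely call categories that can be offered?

32

Information budget: (938 − 385)/110 = 5.0273 bits, so n ≤ 2^5.0273 = 32.611 → at most 32.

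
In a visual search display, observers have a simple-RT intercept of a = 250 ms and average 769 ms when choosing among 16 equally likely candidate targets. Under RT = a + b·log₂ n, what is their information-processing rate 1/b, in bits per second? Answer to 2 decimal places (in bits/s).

7.71 bits/s

b = (769 − 250)/log₂ 16 = 519/4 = 129.750 ms per bit = 0.12975 s/bit; the reciprocal is 7.707 bits/s.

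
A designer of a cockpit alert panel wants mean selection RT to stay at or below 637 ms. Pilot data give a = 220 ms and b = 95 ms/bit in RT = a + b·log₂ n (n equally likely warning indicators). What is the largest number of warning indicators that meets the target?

20

95·log₂ n ≤ 637 − 220 = 417, giving log₂ n ≤ 4.3895 and n ≤ 20.959. The largest whole number is 20.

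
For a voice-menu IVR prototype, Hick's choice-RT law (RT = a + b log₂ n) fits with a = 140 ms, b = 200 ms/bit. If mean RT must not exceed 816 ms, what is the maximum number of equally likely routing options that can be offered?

Set 140 + 200·log₂ n ≤ 816 → log₂ n ≤ (816 − 140)/200 = 3.3800.
So n ≤ 2^3.3800 = 10.411; the largest integer n is 10.

10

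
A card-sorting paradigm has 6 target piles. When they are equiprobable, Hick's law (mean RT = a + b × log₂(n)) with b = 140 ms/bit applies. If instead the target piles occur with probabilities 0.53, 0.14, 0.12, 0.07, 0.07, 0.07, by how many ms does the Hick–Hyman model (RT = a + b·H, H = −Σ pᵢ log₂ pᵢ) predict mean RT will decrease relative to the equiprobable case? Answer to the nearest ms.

74 ms

Equiprobable entropy H₀ = log₂ 6 = 2.5850 bits.
Skewed entropy H = −Σ pᵢ log₂ pᵢ = 2.0553 bits.
ΔRT = b·(H₀ − H) = 140 × 0.5297 = 74.15 ms.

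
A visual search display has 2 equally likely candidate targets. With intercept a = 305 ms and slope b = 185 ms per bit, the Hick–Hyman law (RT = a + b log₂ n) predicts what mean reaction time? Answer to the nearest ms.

490 ms

log₂(2) = 1 bits, so RT = 305 + 185 × 1 ≈ 490.000 ms.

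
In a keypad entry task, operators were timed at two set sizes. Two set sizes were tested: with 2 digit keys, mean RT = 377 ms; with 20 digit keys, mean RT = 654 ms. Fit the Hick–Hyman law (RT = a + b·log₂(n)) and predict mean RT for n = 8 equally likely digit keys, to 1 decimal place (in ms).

543.8 ms

RT is linear in log₂ n, so two points fix the line:
  b = (654 − 377) / (log₂ 20 − log₂ 2) = 277 / (4.3219 − 1) = 83.385 ms/bit
  a = 377 − 83.385 × 1 = 293.615 ms
Then RT(8) = 293.615 + 83.385 × log₂ 8 = 293.615 + 83.385 × 3 ≈ 543.771 ms.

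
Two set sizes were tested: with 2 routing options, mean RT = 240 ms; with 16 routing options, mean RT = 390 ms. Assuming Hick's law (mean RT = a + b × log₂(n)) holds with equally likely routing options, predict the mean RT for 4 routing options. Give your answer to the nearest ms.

290 ms

Solve the two-equation system in a and b:
  b = (390 − 240) / (log₂ 16 − log₂ 2) = 150 / (4 − 1) = 50 ms/bit
  a = 240 − 50 × 1 = 190 ms
Then RT(4) = 190 + 50 × log₂ 4 = 190 + 50 × 2 ≈ 290.000 ms.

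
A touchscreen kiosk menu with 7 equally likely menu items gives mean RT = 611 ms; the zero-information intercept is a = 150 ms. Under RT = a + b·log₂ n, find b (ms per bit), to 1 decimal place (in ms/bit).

7 alternatives carry log₂ 7 = 2.8074 bits; the choice cost is 611 − 150 = 461 ms, so b = 461/2.8074 = 164.212 ms/bit.

164.2 ms/bit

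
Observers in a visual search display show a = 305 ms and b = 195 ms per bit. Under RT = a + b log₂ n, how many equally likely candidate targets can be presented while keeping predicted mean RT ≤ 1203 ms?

Set 305 + 195·log₂ n ≤ 1203 → log₂ n ≤ (1203 − 305)/195 = 4.6051.
So n ≤ 2^4.6051 = 24.338; the largest integer n is 24.

24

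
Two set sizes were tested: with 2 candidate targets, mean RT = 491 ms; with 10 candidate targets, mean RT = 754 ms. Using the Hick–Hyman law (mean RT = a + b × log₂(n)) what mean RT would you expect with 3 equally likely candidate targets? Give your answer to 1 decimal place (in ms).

557.3 ms

RT is linear in log₂ n, so two points fix the line:
  b = (754 − 491) / (log₂ 10 − log₂ 2) = 263 / (3.3219 − 1) = 113.268 ms/bit
  a = 491 − 113.268 × 1 = 377.732 ms
Then RT(3) = 377.732 + 113.268 × log₂ 3 = 377.732 + 113.268 × 1.5850 ≈ 557.257 ms.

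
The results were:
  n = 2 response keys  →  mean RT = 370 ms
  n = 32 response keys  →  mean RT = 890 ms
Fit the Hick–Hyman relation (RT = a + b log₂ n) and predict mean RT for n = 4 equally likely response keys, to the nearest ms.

500 ms

RT is linear in log₂ n, so two points fix the line:
  b = (890 − 370) / (log₂ 32 − log₂ 2) = 520 / (5 − 1) = 130 ms/bit
  a = 370 − 130 × 1 = 240 ms
Then RT(4) = 240 + 130 × log₂ 4 = 240 + 130 × 2 ≈ 500.000 ms.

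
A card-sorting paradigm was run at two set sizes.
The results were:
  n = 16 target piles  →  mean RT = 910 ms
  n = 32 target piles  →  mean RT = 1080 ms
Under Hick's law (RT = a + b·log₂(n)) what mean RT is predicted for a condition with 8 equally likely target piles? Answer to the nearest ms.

RT is linear in log₂ n, so two points fix the line:
  b = (1080 − 910) / (log₂ 32 − log₂ 16) = 170 / (5 − 4) = 170 ms/bit
  a = 910 − 170 × 4 = 230 ms
Then RT(8) = 230 + 170 × log₂ 8 = 230 + 170 × 3 ≈ 740.000 ms.

740 ms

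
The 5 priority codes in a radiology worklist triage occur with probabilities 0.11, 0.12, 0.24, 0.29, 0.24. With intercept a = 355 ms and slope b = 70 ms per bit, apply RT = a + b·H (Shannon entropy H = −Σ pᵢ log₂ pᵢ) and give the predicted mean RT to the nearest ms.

Entropy contributions −pᵢ log₂ pᵢ: 0.3503, 0.3671, 0.4941, 0.5179, 0.4941; sum H = 2.2235 bits.
RT = a + bH = 355 + 70·2.2235 = 510.65 ms.

511 ms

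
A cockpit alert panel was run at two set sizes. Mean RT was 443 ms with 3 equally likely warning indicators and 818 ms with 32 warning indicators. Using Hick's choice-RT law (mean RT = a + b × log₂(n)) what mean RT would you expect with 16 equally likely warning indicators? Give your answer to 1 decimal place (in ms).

With log₂ n on the abscissa the relation is linear; from the two conditions:
  b = (818 − 443) / (log₂ 32 − log₂ 3) = 375 / (5 − 1.5850) = 109.808 ms/bit
  a = 443 − 109.808 × 1.5850 = 268.958 ms
Then RT(16) = 268.958 + 109.808 × log₂ 16 = 268.958 + 109.808 × 4 ≈ 708.192 ms.

708.2 ms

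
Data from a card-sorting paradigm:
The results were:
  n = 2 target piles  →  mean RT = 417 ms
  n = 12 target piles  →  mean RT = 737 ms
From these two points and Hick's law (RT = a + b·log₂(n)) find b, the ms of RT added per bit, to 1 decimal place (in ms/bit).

123.8 ms/bit

b = (RT₂ − RT₁)/(log₂ n₂ − log₂ n₁) = (737 − 417)/(3.5850 − 1) = 123.793 ms/bit.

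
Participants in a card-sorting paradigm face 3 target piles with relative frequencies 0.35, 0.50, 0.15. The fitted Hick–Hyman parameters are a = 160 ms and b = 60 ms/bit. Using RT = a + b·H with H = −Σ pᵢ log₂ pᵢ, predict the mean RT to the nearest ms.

246 ms

H = 0.35·log₂(1/0.35) + 0.50·log₂(1/0.50) + 0.15·log₂(1/0.15) = 1.4406 bits.
RT = 160 + 60 × 1.4406 = 246.44 ms.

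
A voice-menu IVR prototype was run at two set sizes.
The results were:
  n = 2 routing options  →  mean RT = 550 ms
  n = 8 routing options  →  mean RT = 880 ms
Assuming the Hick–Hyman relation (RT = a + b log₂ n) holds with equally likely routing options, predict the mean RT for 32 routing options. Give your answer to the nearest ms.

1210 ms

Fit slope and intercept:
  b = (880 − 550) / (log₂ 8 − log₂ 2) = 330 / (3 − 1) = 165 ms/bit
  a = 550 − 165 × 1 = 385 ms
Then RT(32) = 385 + 165 × log₂ 32 = 385 + 165 × 5 ≈ 1210.000 ms.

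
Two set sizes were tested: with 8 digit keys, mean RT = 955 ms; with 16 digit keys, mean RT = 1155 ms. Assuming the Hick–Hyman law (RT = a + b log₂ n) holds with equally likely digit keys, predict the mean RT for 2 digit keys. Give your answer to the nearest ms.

555 ms

Fit slope and intercept:
  b = (1155 − 955) / (log₂ 16 − log₂ 8) = 200 / (4 − 3) = 200 ms/bit
  a = 955 − 200 × 3 = 355 ms
Then RT(2) = 355 + 200 × log₂ 2 = 355 + 200 × 1 ≈ 555.000 ms.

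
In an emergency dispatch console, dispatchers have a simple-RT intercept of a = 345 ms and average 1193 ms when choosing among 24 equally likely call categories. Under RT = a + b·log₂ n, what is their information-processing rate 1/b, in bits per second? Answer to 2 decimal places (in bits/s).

b = (1193 − 345)/log₂ 24 = 848/4.5850 = 184.952 ms per bit = 0.18495 s/bit; the reciprocal is 5.407 bits/s.

5.41 bits/s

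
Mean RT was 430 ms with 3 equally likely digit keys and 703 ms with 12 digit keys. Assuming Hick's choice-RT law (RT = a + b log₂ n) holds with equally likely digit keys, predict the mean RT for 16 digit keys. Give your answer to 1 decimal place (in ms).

Fit slope and intercept:
  b = (703 − 430) / (log₂ 12 − log₂ 3) = 273 / (3.5850 − 1.5850) = 136.500 ms/bit
  a = 430 − 136.500 × 1.5850 = 213.653 ms
Then RT(16) = 213.653 + 136.500 × log₂ 16 = 213.653 + 136.500 × 4 ≈ 759.653 ms.

759.7 ms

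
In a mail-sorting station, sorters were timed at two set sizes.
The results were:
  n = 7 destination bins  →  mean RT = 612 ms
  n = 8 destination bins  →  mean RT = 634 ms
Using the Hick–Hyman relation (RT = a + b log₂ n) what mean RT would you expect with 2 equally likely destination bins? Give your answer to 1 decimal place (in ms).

405.6 ms

Fit slope and intercept:
  b = (634 − 612) / (log₂ 8 − log₂ 7) = 22 / (3 − 2.8074) = 114.200 ms/bit
  a = 612 − 114.200 × 2.8074 = 291.401 ms
Then RT(2) = 291.401 + 114.200 × log₂ 2 = 291.401 + 114.200 × 1 ≈ 405.601 ms.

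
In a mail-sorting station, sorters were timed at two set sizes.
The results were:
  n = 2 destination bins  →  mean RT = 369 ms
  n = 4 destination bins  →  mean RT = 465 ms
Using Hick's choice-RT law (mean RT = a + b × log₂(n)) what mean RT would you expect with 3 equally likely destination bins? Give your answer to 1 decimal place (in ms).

Fit slope and intercept:
  b = (465 − 369) / (log₂ 4 − log₂ 2) = 96 / (2 − 1) = 96.000 ms/bit
  a = 369 − 96.000 × 1 = 273.000 ms
Then RT(3) = 273.000 + 96.000 × log₂ 3 = 273.000 + 96.000 × 1.5850 ≈ 425.156 ms.

425.2 ms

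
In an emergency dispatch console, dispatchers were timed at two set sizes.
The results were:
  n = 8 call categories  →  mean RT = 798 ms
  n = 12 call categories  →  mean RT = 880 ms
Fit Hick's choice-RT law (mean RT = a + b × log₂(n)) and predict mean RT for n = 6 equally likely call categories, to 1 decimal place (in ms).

739.8 ms

Fit slope and intercept:
  b = (880 − 798) / (log₂ 12 − log₂ 8) = 82 / (3.5850 − 3) = 140.180 ms/bit
  a = 798 − 140.180 × 3 = 377.460 ms
Then RT(6) = 377.460 + 140.180 × log₂ 6 = 377.460 + 140.180 × 2.5850 ≈ 739.820 ms.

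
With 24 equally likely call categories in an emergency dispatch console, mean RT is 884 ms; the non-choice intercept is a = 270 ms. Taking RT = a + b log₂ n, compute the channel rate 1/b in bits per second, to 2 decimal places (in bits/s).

b = (884 − 270)/log₂ 24 = 614/4.5850 = 133.916 ms per bit = 0.13392 s/bit; the reciprocal is 7.467 bits/s.

7.47 bits/s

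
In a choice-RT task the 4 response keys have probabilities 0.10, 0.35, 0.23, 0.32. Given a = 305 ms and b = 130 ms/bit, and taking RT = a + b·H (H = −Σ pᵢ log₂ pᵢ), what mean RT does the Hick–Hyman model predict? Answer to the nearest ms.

Entropy contributions −pᵢ log₂ pᵢ: 0.3322, 0.5301, 0.4877, 0.5260; sum H = 1.8760 bits.
RT = a + bH = 305 + 130·1.8760 = 548.88 ms.

549 ms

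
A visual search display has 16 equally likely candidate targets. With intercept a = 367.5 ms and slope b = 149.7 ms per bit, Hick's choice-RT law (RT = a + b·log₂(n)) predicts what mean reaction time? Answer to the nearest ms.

966 ms

log₂(16) = 4 bits, so RT = 367.5 + 149.7 × 4 ≈ 966.300 ms.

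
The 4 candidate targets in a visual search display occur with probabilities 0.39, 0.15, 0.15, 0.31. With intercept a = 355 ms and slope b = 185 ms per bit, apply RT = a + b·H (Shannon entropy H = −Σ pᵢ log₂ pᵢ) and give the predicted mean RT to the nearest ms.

Entropy contributions −pᵢ log₂ pᵢ: 0.5298, 0.4105, 0.4105, 0.5238; sum H = 1.8747 bits.
RT = a + bH = 355 + 185·1.8747 = 701.82 ms.

702 ms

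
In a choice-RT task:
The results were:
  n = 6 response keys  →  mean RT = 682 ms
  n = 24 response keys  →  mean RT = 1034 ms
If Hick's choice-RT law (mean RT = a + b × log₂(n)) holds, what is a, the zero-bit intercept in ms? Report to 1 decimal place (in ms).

227.0 ms

Slope: b = (1034 − 682) / (log₂ 24 − log₂ 6) = 352/2.0000 = 176.000 ms/bit.
a = RT₁ − b·log₂ n₁ = 682 − 176.000 × 2.5850 = 227.047 ms.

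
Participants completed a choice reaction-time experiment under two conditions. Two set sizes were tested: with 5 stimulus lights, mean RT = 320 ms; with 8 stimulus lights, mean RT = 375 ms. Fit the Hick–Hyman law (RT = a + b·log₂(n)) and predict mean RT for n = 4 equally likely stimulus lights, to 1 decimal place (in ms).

293.9 ms

With log₂ n on the abscissa the relation is linear; from the two conditions:
  b = (375 − 320) / (log₂ 8 − log₂ 5) = 55 / (3 − 2.3219) = 81.112 ms/bit
  a = 320 − 81.112 × 2.3219 = 131.663 ms
Then RT(4) = 131.663 + 81.112 × log₂ 4 = 131.663 + 81.112 × 2 ≈ 293.888 ms.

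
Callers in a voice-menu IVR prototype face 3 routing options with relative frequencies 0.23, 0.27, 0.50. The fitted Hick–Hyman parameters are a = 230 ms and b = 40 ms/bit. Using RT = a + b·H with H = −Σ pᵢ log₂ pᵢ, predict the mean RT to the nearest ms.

Entropy contributions −pᵢ log₂ pᵢ: 0.4877, 0.5100, 0.5000; sum H = 1.4977 bits.
RT = a + bH = 230 + 40·1.4977 = 289.91 ms.

290 ms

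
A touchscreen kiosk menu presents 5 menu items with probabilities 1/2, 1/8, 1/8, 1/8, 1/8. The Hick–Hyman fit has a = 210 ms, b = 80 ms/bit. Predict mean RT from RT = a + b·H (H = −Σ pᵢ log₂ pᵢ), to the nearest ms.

370 ms

Each term −pᵢ log₂ pᵢ: 0.5·1 + 0.125·3 + 0.125·3 + 0.125·3 + 0.125·3; summed, H = 2.000 bits.
Mean RT = a + bH = 210 + 80·2.000 = 370.00 ms.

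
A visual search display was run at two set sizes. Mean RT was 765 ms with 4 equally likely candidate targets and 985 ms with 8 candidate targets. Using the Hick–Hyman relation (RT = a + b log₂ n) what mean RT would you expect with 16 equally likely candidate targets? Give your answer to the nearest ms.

Solve the two-equation system in a and b:
  b = (985 − 765) / (log₂ 8 − log₂ 4) = 220 / (3 − 2) = 220 ms/bit
  a = 765 − 220 × 2 = 325 ms
Then RT(16) = 325 + 220 × log₂ 16 = 325 + 220 × 4 ≈ 1205.000 ms.

1205 ms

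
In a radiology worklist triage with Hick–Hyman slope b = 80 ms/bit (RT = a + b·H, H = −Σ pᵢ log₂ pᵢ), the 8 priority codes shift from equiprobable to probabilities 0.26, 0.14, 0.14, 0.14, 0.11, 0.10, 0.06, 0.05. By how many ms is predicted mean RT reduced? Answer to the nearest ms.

The RT saving is b·ΔH. Equiprobable H₀ = log₂(8) = 3.0000 bits; with the given probabilities H = 2.8387 bits.
b·(H₀ − H) = 80 × (3.0000 − 2.8387) = 12.90 ms.

13 ms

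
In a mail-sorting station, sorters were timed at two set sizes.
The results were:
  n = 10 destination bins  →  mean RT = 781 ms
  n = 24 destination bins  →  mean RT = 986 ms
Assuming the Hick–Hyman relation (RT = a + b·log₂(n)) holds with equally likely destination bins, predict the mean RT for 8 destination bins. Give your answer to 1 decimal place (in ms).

Solve the two-equation system in a and b:
  b = (986 − 781) / (log₂ 24 − log₂ 10) = 205 / (4.5850 − 3.3219) = 162.308 ms/bit
  a = 781 − 162.308 × 3.3219 = 241.826 ms
Then RT(8) = 241.826 + 162.308 × log₂ 8 = 241.826 + 162.308 × 3 ≈ 728.749 ms.

728.7 ms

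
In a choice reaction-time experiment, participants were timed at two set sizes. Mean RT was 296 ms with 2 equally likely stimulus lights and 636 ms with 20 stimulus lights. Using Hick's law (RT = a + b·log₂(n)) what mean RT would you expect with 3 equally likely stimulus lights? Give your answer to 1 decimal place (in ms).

355.9 ms

Solve the two-equation system in a and b:
  b = (636 − 296) / (log₂ 20 − log₂ 2) = 340 / (4.3219 − 1) = 102.350 ms/bit
  a = 296 − 102.350 × 1 = 193.650 ms
Then RT(3) = 193.650 + 102.350 × log₂ 3 = 193.650 + 102.350 × 1.5850 ≈ 355.871 ms.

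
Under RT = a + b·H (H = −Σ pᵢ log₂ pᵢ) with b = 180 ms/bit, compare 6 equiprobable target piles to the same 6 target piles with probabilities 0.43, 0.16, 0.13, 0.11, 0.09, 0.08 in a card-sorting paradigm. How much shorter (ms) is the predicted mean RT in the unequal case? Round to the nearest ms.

54 ms

Equiprobable entropy H₀ = log₂ 6 = 2.5850 bits.
Skewed entropy H = −Σ pᵢ log₂ pᵢ = 2.2837 bits.
ΔRT = b·(H₀ − H) = 180 × 0.3013 = 54.23 ms.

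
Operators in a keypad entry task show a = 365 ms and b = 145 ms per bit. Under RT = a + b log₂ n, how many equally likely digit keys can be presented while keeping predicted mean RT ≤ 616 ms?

Set 365 + 145·log₂ n ≤ 616 → log₂ n ≤ (616 − 365)/145 = 1.7310.
So n ≤ 2^1.7310 = 3.320; the largest integer n is 3.

3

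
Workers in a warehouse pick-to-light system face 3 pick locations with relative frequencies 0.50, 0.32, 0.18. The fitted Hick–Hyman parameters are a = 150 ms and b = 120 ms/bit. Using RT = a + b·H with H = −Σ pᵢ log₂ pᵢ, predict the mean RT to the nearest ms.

H = 0.50·log₂(1/0.50) + 0.32·log₂(1/0.32) + 0.18·log₂(1/0.18) = 1.4713 bits.
RT = 150 + 120 × 1.4713 = 326.56 ms.

327 ms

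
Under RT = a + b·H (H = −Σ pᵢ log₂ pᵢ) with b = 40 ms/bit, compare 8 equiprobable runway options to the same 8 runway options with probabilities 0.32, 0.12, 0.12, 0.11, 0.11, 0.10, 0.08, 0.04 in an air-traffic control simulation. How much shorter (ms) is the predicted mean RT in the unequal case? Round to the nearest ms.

Equiprobable entropy H₀ = log₂ 8 = 3.0000 bits.
Skewed entropy H = −Σ pᵢ log₂ pᵢ = 2.7702 bits.
ΔRT = b·(H₀ − H) = 40 × 0.2298 = 9.19 ms.

9 ms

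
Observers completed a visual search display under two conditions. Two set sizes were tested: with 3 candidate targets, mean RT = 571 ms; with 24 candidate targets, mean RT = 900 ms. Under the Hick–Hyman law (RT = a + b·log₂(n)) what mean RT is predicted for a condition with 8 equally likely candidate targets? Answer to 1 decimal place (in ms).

Solve the two-equation system in a and b:
  b = (900 − 571) / (log₂ 24 − log₂ 3) = 329 / (4.5850 − 1.5850) = 109.667 ms/bit
  a = 571 − 109.667 × 1.5850 = 397.182 ms
Then RT(8) = 397.182 + 109.667 × log₂ 8 = 397.182 + 109.667 × 3 ≈ 726.182 ms.

726.2 ms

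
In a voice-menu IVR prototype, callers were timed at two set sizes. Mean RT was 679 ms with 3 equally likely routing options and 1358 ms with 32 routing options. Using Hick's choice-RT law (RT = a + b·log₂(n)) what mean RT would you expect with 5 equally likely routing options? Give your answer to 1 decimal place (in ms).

RT is linear in log₂ n, so two points fix the line:
  b = (1358 − 679) / (log₂ 32 − log₂ 3) = 679 / (5 − 1.5850) = 198.827 ms/bit
  a = 679 − 198.827 × 1.5850 = 363.867 ms
Then RT(5) = 363.867 + 198.827 × log₂ 5 = 363.867 + 198.827 × 2.3219 ≈ 825.528 ms.

825.5 ms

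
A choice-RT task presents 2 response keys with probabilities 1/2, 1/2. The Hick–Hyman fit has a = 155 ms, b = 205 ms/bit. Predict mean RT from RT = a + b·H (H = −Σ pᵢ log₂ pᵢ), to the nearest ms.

H = −Σ pᵢ log₂ pᵢ = 0.5·1 + 0.5·1 = 1.000 bits.
RT = 155 + 205 × 1.000 = 360.00 ms.

360 ms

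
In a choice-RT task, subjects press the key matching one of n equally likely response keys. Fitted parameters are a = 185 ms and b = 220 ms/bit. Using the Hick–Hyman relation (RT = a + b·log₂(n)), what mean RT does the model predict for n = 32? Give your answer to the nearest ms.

log₂(32) = 5 bits, so RT = 185 + 220 × 5 ≈ 1285.000 ms.

1285 ms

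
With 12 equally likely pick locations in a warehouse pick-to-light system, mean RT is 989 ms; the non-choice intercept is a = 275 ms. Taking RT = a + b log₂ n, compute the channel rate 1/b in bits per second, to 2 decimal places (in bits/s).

5.02 bits/s

Choice component = 989 − 275 = 714 ms over log₂(12) = 3.5850 bits.
b = 714 / 3.5850 = 199.165 ms/bit, so 1/b = 5.021 bits/s.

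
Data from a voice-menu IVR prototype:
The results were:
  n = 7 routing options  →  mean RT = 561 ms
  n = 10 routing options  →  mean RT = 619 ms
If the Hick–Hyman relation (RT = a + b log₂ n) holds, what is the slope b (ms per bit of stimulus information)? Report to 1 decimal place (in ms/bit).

b = (RT₂ − RT₁)/(log₂ n₂ − log₂ n₁) = (619 − 561)/(3.3219 − 2.8074) = 112.715 ms/bit.

112.7 ms/bit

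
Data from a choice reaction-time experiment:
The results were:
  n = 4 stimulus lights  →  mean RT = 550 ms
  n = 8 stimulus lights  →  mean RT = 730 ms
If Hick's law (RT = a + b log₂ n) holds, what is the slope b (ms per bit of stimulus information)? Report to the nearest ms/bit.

b = (RT₂ − RT₁)/(log₂ n₂ − log₂ n₁) = (730 − 550)/(3 − 2) = 180 ms/bit.

180 ms/bit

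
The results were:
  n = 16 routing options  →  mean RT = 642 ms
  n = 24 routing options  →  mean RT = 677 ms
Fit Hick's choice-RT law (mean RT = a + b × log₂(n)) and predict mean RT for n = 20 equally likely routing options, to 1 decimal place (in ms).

661.3 ms

Fit slope and intercept:
  b = (677 − 642) / (log₂ 24 − log₂ 16) = 35 / (4.5850 − 4) = 59.833 ms/bit
  a = 642 − 59.833 × 4 = 402.668 ms
Then RT(20) = 402.668 + 59.833 × log₂ 20 = 402.668 + 59.833 × 4.3219 ≈ 661.262 ms.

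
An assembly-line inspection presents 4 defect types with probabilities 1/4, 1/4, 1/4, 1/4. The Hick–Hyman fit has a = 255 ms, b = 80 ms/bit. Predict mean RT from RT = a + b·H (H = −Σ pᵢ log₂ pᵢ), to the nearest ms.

415 ms

Each term −pᵢ log₂ pᵢ: 0.25·2 + 0.25·2 + 0.25·2 + 0.25·2; summed, H = 2.000 bits.
Mean RT = a + bH = 255 + 80·2.000 = 415.00 ms.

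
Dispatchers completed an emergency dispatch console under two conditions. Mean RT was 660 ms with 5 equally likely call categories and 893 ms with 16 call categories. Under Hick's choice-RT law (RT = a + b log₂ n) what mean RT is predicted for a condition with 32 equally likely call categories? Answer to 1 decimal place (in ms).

With log₂ n on the abscissa the relation is linear; from the two conditions:
  b = (893 − 660) / (log₂ 16 − log₂ 5) = 233 / (4 − 2.3219) = 138.850 ms/bit
  a = 660 − 138.850 × 2.3219 = 337.601 ms
Then RT(32) = 337.601 + 138.850 × log₂ 32 = 337.601 + 138.850 × 5 ≈ 1031.850 ms.

1031.8 ms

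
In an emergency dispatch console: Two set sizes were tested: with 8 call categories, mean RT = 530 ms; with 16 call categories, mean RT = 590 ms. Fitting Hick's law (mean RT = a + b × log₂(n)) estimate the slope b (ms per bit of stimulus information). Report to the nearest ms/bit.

60 ms/bit

Slope: b = (590 − 530) / (log₂ 16 − log₂ 8) = 60/1.0000 = 60 ms/bit.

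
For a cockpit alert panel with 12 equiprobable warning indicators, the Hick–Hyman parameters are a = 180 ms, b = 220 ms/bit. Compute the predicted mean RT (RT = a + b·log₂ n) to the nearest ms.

log₂(12) = 3.5850 bits, so RT = 180 + 220 × 3.5850 ≈ 968.692 ms.

969 ms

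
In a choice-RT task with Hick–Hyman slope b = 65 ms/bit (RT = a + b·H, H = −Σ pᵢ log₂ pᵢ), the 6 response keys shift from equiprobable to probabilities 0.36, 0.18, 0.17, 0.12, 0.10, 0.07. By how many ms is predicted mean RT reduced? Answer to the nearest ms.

13 ms

The RT saving is b·ΔH. Equiprobable H₀ = log₂(6) = 2.5850 bits; with the given probabilities H = 2.3783 bits.
b·(H₀ − H) = 65 × (2.5850 − 2.3783) = 13.43 ms.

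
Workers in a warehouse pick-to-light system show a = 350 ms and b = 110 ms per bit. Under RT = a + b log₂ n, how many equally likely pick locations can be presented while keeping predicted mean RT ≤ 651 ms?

6

Information budget: (651 − 350)/110 = 2.7364 bits, so n ≤ 2^2.7364 = 6.664 → at most 6.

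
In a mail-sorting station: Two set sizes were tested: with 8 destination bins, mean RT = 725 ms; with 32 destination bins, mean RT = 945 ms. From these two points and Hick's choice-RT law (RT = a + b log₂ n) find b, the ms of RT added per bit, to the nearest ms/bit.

b = (RT₂ − RT₁)/(log₂ n₂ − log₂ n₁) = (945 − 725)/(5 − 3) = 110 ms/bit.

110 ms/bit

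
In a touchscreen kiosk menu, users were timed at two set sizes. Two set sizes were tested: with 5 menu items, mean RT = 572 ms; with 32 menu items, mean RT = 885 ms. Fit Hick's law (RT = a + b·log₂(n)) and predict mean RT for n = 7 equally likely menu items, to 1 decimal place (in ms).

RT is linear in log₂ n, so two points fix the line:
  b = (885 − 572) / (log₂ 32 − log₂ 5) = 313 / (5 − 2.3219) = 116.875 ms/bit
  a = 572 − 116.875 × 2.3219 = 300.624 ms
Then RT(7) = 300.624 + 116.875 × log₂ 7 = 300.624 + 116.875 × 2.8074 ≈ 628.734 ms.

628.7 ms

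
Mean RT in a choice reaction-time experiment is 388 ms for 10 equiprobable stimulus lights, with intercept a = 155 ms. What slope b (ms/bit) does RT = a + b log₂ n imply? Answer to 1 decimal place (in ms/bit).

10 alternatives carry log₂ 10 = 3.3219 bits; the choice cost is 388 − 155 = 233 ms, so b = 233/3.3219 = 70.140 ms/bit.

70.1 ms/bit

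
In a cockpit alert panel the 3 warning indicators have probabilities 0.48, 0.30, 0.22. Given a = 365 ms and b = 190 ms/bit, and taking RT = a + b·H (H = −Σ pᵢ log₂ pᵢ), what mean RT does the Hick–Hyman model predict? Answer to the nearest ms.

Entropy contributions −pᵢ log₂ pᵢ: 0.5083, 0.5211, 0.4806; sum H = 1.5099 bits.
RT = a + bH = 365 + 190·1.5099 = 651.89 ms.

652 ms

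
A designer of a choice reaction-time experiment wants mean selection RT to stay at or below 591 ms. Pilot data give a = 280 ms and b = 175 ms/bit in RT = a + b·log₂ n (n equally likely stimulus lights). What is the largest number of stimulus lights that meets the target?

3

175·log₂ n ≤ 591 − 280 = 311, giving log₂ n ≤ 1.7771 and n ≤ 3.427. The largest whole number is 3.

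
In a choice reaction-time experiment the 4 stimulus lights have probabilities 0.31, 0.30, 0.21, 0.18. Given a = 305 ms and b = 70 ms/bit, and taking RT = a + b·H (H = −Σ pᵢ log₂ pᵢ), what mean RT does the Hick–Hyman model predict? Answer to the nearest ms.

Entropy contributions −pᵢ log₂ pᵢ: 0.5238, 0.5211, 0.4728, 0.4453; sum H = 1.9630 bits.
RT = a + bH = 305 + 70·1.9630 = 442.41 ms.

442 ms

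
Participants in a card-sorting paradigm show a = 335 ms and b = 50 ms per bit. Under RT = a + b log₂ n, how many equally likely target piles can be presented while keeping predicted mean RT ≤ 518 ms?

12

50·log₂ n ≤ 518 − 335 = 183, giving log₂ n ≤ 3.6600 and n ≤ 12.641. The largest whole number is 12.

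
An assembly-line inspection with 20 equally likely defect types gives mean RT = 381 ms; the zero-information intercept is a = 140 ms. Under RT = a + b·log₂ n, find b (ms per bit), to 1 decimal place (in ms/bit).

55.8 ms/bit

20 alternatives carry log₂ 20 = 4.3219 bits; the choice cost is 381 − 140 = 241 ms, so b = 241/4.3219 = 55.762 ms/bit.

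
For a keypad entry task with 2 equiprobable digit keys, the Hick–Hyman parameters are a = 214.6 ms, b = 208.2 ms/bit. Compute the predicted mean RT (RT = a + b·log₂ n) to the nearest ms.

423 ms

log₂(2) = 1 bits, so RT = 214.6 + 208.2 × 1 ≈ 422.800 ms.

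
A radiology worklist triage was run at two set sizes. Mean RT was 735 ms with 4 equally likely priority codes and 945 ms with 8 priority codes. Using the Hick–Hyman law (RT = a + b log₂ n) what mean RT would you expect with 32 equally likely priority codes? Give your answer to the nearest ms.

1365 ms

With log₂ n on the abscissa the relation is linear; from the two conditions:
  b = (945 − 735) / (log₂ 8 − log₂ 4) = 210 / (3 − 2) = 210 ms/bit
  a = 735 − 210 × 2 = 315 ms
Then RT(32) = 315 + 210 × log₂ 32 = 315 + 210 × 5 ≈ 1365.000 ms.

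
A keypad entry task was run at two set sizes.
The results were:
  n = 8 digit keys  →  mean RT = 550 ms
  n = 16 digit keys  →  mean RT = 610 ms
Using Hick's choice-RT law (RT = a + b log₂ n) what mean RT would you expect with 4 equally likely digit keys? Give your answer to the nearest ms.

RT is linear in log₂ n, so two points fix the line:
  b = (610 − 550) / (log₂ 16 − log₂ 8) = 60 / (4 − 3) = 60 ms/bit
  a = 550 − 60 × 3 = 370 ms
Then RT(4) = 370 + 60 × log₂ 4 = 370 + 60 × 2 ≈ 490.000 ms.

490 ms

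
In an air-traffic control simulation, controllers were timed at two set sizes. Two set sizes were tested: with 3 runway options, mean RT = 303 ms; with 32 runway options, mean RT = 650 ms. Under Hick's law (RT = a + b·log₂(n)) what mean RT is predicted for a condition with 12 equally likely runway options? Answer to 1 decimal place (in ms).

506.2 ms

Fit slope and intercept:
  b = (650 − 303) / (log₂ 32 − log₂ 3) = 347 / (5 − 1.5850) = 101.609 ms/bit
  a = 303 − 101.609 × 1.5850 = 141.953 ms
Then RT(12) = 141.953 + 101.609 × log₂ 12 = 141.953 + 101.609 × 3.5850 ≈ 506.219 ms.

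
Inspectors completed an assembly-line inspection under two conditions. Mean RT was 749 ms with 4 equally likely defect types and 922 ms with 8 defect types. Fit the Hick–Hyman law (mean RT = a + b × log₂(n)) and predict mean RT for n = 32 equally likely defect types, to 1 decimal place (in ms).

1268.0 ms

Fit slope and intercept:
  b = (922 − 749) / (log₂ 8 − log₂ 4) = 173 / (3 − 2) = 173.000 ms/bit
  a = 749 − 173.000 × 2 = 403.000 ms
Then RT(32) = 403.000 + 173.000 × log₂ 32 = 403.000 + 173.000 × 5 ≈ 1268.000 ms.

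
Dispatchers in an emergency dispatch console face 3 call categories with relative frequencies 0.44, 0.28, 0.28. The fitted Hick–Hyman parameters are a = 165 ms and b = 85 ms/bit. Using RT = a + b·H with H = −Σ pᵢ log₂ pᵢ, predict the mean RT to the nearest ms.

297 ms

H = 0.44·log₂(1/0.44) + 0.28·log₂(1/0.28) + 0.28·log₂(1/0.28) = 1.5496 bits.
RT = 165 + 85 × 1.5496 = 296.71 ms.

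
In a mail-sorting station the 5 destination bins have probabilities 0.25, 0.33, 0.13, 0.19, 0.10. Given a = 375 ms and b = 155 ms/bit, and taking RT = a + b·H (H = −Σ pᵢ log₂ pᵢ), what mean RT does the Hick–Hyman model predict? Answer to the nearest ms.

716 ms

Entropy contributions −pᵢ log₂ pᵢ: 0.5000, 0.5278, 0.3826, 0.4552, 0.3322; sum H = 2.1979 bits.
RT = a + bH = 375 + 155·2.1979 = 715.67 ms.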